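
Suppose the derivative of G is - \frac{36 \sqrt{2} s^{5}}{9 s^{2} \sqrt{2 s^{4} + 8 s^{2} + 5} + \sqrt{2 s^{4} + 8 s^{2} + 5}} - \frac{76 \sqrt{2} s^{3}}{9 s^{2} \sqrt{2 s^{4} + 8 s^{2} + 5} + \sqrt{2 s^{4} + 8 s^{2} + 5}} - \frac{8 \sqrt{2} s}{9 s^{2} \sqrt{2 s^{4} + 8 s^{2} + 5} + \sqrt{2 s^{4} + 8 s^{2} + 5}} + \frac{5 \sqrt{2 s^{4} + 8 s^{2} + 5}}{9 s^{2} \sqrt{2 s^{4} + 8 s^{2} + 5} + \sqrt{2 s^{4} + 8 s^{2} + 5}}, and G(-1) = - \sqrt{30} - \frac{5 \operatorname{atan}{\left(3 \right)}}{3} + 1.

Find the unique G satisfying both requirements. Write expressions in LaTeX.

The integrand splits into summands that can be handled one at a time.
A general antiderivative is - 2 \sqrt{s^{4} + 4 s^{2} + \frac{5}{2}} + \frac{5 \operatorname{atan}{\left(3 s \right)}}{3} + C.
The condition gives C = - \sqrt{30} - \frac{5 \operatorname{atan}{\left(3 \right)}}{3} + 1 - (- \sqrt{30} - \frac{5 \operatorname{atan}{\left(3 \right)}}{3}) = 1.
So G(s) = \frac{- 3 \sqrt{2} \sqrt{2 s^{4} + 8 s^{2} + 5} + 5 \operatorname{atan}{\left(3 s \right)} + 3}{3}.
Check: d/ds[\frac{- 3 \sqrt{2} \sqrt{2 s^{4} + 8 s^{2} + 5} + 5 \operatorname{atan}{\left(3 s \right)} + 3}{3}] = \frac{- 36 \sqrt{2} s^{5} - 76 \sqrt{2} s^{3} - 8 \sqrt{2} s + 5 \sqrt{2 s^{4} + 8 s^{2} + 5}}{9 s^{2} \sqrt{2 s^{4} + 8 s^{2} + 5} + \sqrt{2 s^{4} + 8 s^{2} + 5}}, which equals G'(s).

G(s) = \frac{- 3 \sqrt{2} \sqrt{2 s^{4} + 8 s^{2} + 5} + 5 \operatorname{atan}{\left(3 s \right)} + 3}{3}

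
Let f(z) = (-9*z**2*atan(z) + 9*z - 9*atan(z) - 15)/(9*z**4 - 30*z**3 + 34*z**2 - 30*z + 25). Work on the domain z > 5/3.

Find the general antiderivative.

Recognize the product-rule pattern: f = u'v + uv' with u = 3/(3*z - 5), v = atan(z), so integration by parts undoes it.
Check: d/dz[3*atan(z)/(3*z - 5)] = (-9*z**2*atan(z) + 9*z - 9*atan(z) - 15)/(9*z**4 - 30*z**3 + 34*z**2 - 30*z + 25) = f(z).

F(z) = 3*atan(z)/(3*z - 5) + C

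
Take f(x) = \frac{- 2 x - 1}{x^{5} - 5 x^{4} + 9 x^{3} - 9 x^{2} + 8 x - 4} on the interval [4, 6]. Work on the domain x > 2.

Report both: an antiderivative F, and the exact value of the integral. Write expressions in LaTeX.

The denominator factors as \left(x - 2\right)^{2} \left(x - 1\right) \left(x^{2} + 1\right); partial fractions split f into directly integrable pieces: \frac{x - 3}{10 \left(x^{2} + 1\right)} - \frac{3}{2 \left(x - 1\right)} + \frac{7}{5 \left(x - 2\right)} - \frac{1}{\left(x - 2\right)^{2}}.
F(x) = \frac{28 x \log{\left(x - 2 \right)} - 30 x \log{\left(x - 1 \right)} + x \log{\left(x^{2} + 1 \right)} - 6 x \operatorname{atan}{\left(x \right)} - 56 \log{\left(x - 2 \right)} + 60 \log{\left(x - 1 \right)} - 2 \log{\left(x^{2} + 1 \right)} + 12 \operatorname{atan}{\left(x \right)} + 20}{20 x - 40} is an antiderivative of f.
Check: d/dx[\frac{28 x \log{\left(x - 2 \right)} - 30 x \log{\left(x - 1 \right)} + x \log{\left(x^{2} + 1 \right)} - 6 x \operatorname{atan}{\left(x \right)} - 56 \log{\left(x - 2 \right)} + 60 \log{\left(x - 1 \right)} - 2 \log{\left(x^{2} + 1 \right)} + 12 \operatorname{atan}{\left(x \right)} + 20}{20 x - 40}] = \frac{- 2 x - 1}{x^{5} - 5 x^{4} + 9 x^{3} - 9 x^{2} + 8 x - 4} = f(x).
F(6) = - \frac{3 \log{\left(5 \right)}}{2} - \frac{3 \operatorname{atan}{\left(6 \right)}}{10} + \frac{\log{\left(37 \right)}}{20} + \frac{1}{4} + \frac{7 \log{\left(4 \right)}}{5}; F(4) = - \frac{3 \log{\left(3 \right)}}{2} - \frac{3 \operatorname{atan}{\left(4 \right)}}{10} + \frac{\log{\left(17 \right)}}{20} + \frac{1}{2} + \frac{7 \log{\left(2 \right)}}{5}.
Integral = F(6) - F(4) = - \frac{3 \log{\left(5 \right)}}{2} - \frac{7 \log{\left(2 \right)}}{5} - \frac{3 \operatorname{atan}{\left(6 \right)}}{10} - \frac{1}{4} - \frac{\log{\left(17 \right)}}{20} + \frac{\log{\left(37 \right)}}{20} + \frac{3 \operatorname{atan}{\left(4 \right)}}{10} + \frac{3 \log{\left(3 \right)}}{2} + \frac{7 \log{\left(4 \right)}}{5}.

Antiderivative: F(x) = \frac{28 x \log{\left(x - 2 \right)} - 30 x \log{\left(x - 1 \right)} + x \log{\left(x^{2} + 1 \right)} - 6 x \operatorname{atan}{\left(x \right)} - 56 \log{\left(x - 2 \right)} + 60 \log{\left(x - 1 \right)} - 2 \log{\left(x^{2} + 1 \right)} + 12 \operatorname{atan}{\left(x \right)} + 20}{20 x - 40}; value = - \frac{3 \log{\left(5 \right)}}{2} - \frac{7 \log{\left(2 \right)}}{5} - \frac{3 \operatorname{atan}{\left(6 \right)}}{10} - \frac{1}{4} - \frac{\log{\left(17 \right)}}{20} + \frac{\log{\left(37 \right)}}{20} + \frac{3 \operatorname{atan}{\left(4 \right)}}{10} + \frac{3 \log{\left(3 \right)}}{2} + \frac{7 \log{\left(4 \right)}}{5}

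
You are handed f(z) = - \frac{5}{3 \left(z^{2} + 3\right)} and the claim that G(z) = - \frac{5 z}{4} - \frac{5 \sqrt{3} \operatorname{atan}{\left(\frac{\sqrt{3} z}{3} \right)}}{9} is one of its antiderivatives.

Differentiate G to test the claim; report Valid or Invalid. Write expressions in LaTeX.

d/dz[G] = \frac{- 15 z^{2} - 65}{12 z^{2} + 36}
d/dz[G] - f(z) = - \frac{5}{4} != 0.

Invalid: d/dz[G] - f = - \frac{5}{4}, which is not 0.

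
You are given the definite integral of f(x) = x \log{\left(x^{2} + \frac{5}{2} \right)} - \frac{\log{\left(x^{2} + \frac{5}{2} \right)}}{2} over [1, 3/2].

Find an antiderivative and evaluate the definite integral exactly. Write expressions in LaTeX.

Integrate term by term and add the pieces.
F(x) = \frac{2 x^{2} \log{\left(x^{2} + \frac{5}{2} \right)} - 2 x^{2} - 2 x \log{\left(x^{2} + \frac{5}{2} \right)} + 4 x + 5 \log{\left(x^{2} + \frac{5}{2} \right)} - 2 \sqrt{10} \operatorname{atan}{\left(\frac{\sqrt{10} x}{5} \right)}}{4} is an antiderivative of f.
Check: d/dx[\frac{2 x^{2} \log{\left(x^{2} + \frac{5}{2} \right)} - 2 x^{2} - 2 x \log{\left(x^{2} + \frac{5}{2} \right)} + 4 x + 5 \log{\left(x^{2} + \frac{5}{2} \right)} - 2 \sqrt{10} \operatorname{atan}{\left(\frac{\sqrt{10} x}{5} \right)}}{4}] = x \log{\left(x^{2} + \frac{5}{2} \right)} - \frac{\log{\left(x^{2} + \frac{5}{2} \right)}}{2} = f(x).
F(3/2) = - \frac{\sqrt{10} \operatorname{atan}{\left(\frac{3 \sqrt{10}}{10} \right)}}{2} + \frac{3}{8} + \frac{13 \log{\left(\frac{19}{4} \right)}}{8}; F(1) = - \frac{\sqrt{10} \operatorname{atan}{\left(\frac{\sqrt{10}}{5} \right)}}{2} + \frac{1}{2} + \frac{5 \log{\left(\frac{7}{2} \right)}}{4}.
Integral = F(3/2) - F(1) = - \frac{5 \log{\left(\frac{7}{2} \right)}}{4} - \frac{\sqrt{10} \operatorname{atan}{\left(\frac{3 \sqrt{10}}{10} \right)}}{2} - \frac{1}{8} + \frac{\sqrt{10} \operatorname{atan}{\left(\frac{\sqrt{10}}{5} \right)}}{2} + \frac{13 \log{\left(\frac{19}{4} \right)}}{8}.

Antiderivative: F(x) = \frac{2 x^{2} \log{\left(x^{2} + \frac{5}{2} \right)} - 2 x^{2} - 2 x \log{\left(x^{2} + \frac{5}{2} \right)} + 4 x + 5 \log{\left(x^{2} + \frac{5}{2} \right)} - 2 \sqrt{10} \operatorname{atan}{\left(\frac{\sqrt{10} x}{5} \right)}}{4}; value = - \frac{5 \log{\left(\frac{7}{2} \right)}}{4} - \frac{\sqrt{10} \operatorname{atan}{\left(\frac{3 \sqrt{10}}{10} \right)}}{2} - \frac{1}{8} + \frac{\sqrt{10} \operatorname{atan}{\left(\frac{\sqrt{10}}{5} \right)}}{2} + \frac{13 \log{\left(\frac{19}{4} \right)}}{8}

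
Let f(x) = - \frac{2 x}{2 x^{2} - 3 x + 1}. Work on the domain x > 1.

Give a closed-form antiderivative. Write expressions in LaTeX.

An antiderivative is F(x) = - 2 \log{\left(x - 1 \right)} + \log{\left(x - \frac{1}{2} \right)}.

Factor the denominator (\left(x - 1\right) \left(2 x - 1\right)) and decompose: f = \frac{2}{2 x - 1} - \frac{2}{x - 1}; each piece integrates to a log, atan, or power term.
Check: d/dx[- 2 \log{\left(x - 1 \right)} + \log{\left(x - \frac{1}{2} \right)}] = - \frac{2 x}{2 x^{2} - 3 x + 1} = f(x).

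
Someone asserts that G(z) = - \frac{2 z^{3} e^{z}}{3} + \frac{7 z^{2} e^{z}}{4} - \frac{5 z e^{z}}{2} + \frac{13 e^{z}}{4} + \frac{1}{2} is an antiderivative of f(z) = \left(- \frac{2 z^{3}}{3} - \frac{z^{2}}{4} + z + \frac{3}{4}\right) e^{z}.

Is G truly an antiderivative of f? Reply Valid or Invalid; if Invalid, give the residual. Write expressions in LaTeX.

Valid. The derivative of G reproduces f.

d/dz[G] = - \frac{2 z^{3} e^{z}}{3} - \frac{z^{2} e^{z}}{4} + z e^{z} + \frac{3 e^{z}}{4}
This equals f(z) exactly, so the claim holds.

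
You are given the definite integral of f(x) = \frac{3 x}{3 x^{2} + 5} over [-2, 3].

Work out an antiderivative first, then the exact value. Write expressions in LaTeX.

Antiderivative: F(x) = \frac{\log{\left(x^{2} + \frac{5}{3} \right)}}{2}; value = - \frac{\log{\left(\frac{17}{3} \right)}}{2} + \frac{\log{\left(\frac{32}{3} \right)}}{2}

f matches the chain-rule pattern g'(h)*h' with inner function h(x) = x^{2} + \frac{5}{3}; substituting u = h(x) collapses the integral.
F(x) = \frac{\log{\left(x^{2} + \frac{5}{3} \right)}}{2} is an antiderivative of f.
Check: d/dx[\frac{\log{\left(x^{2} + \frac{5}{3} \right)}}{2}] = \frac{3 x}{3 x^{2} + 5} = f(x).
F(3) = \frac{\log{\left(\frac{32}{3} \right)}}{2}; F(-2) = \frac{\log{\left(\frac{17}{3} \right)}}{2}.
Integral = F(3) - F(-2) = - \frac{\log{\left(\frac{17}{3} \right)}}{2} + \frac{\log{\left(\frac{32}{3} \right)}}{2}.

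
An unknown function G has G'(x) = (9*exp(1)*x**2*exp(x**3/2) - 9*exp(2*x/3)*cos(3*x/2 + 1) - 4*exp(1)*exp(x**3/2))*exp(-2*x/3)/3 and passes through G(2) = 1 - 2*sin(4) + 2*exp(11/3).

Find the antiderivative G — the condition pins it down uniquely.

The proposed G(x) is checked by its d/dx: the result must match the given G'(x).
A general antiderivative is 2*exp(x**3/2 - 2*x/3 + 1) - 2*sin(3*x/2 + 1) + C.
The condition gives C = 1 - 2*sin(4) + 2*exp(11/3) - (-2*sin(4) + 2*exp(11/3)) = 1.
So G(x) = -2*sin(3*x/2 + 1) + 1 + 2*exp(1)*exp(-2*x/3)*exp(x**3/2).
Check: d/dx[-2*sin(3*x/2 + 1) + 1 + 2*exp(1)*exp(-2*x/3)*exp(x**3/2)] = (9*exp(1)*x**2*exp(x**3/2) - 9*exp(2*x/3)*cos(3*x/2 + 1) - 4*exp(1)*exp(x**3/2))*exp(-2*x/3)/3 = G'(x).

G(x) = -2*sin(3*x/2 + 1) + 1 + 2*exp(1)*exp(-2*x/3)*exp(x**3/2)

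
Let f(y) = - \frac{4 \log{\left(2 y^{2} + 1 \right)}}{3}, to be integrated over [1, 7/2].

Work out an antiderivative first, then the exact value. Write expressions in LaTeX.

Antiderivative: F(y) = - \frac{4 y \log{\left(2 y^{2} + 1 \right)}}{3} + \frac{8 y}{3} - \frac{4 \sqrt{2} \operatorname{atan}{\left(\sqrt{2} y \right)}}{3}; value = - \frac{14 \log{\left(\frac{51}{2} \right)}}{3} - \frac{4 \sqrt{2} \operatorname{atan}{\left(\frac{7 \sqrt{2}}{2} \right)}}{3} + \frac{4 \log{\left(3 \right)}}{3} + \frac{4 \sqrt{2} \operatorname{atan}{\left(\sqrt{2} \right)}}{3} + \frac{20}{3}

A first test for any F(y): its y-derivative must equal f(y) identically.
F(y) = - \frac{4 y \log{\left(2 y^{2} + 1 \right)}}{3} + \frac{8 y}{3} - \frac{4 \sqrt{2} \operatorname{atan}{\left(\sqrt{2} y \right)}}{3} is an antiderivative of f.
Check: d/dy[- \frac{4 y \log{\left(2 y^{2} + 1 \right)}}{3} + \frac{8 y}{3} - \frac{4 \sqrt{2} \operatorname{atan}{\left(\sqrt{2} y \right)}}{3}] = - \frac{4 \log{\left(2 y^{2} + 1 \right)}}{3} = f(y).
F(7/2) = - \frac{14 \log{\left(\frac{51}{2} \right)}}{3} - \frac{4 \sqrt{2} \operatorname{atan}{\left(\frac{7 \sqrt{2}}{2} \right)}}{3} + \frac{28}{3}; F(1) = - \frac{4 \sqrt{2} \operatorname{atan}{\left(\sqrt{2} \right)}}{3} - \frac{4 \log{\left(3 \right)}}{3} + \frac{8}{3}.
Integral = F(7/2) - F(1) = - \frac{14 \log{\left(\frac{51}{2} \right)}}{3} - \frac{4 \sqrt{2} \operatorname{atan}{\left(\frac{7 \sqrt{2}}{2} \right)}}{3} + \frac{4 \log{\left(3 \right)}}{3} + \frac{4 \sqrt{2} \operatorname{atan}{\left(\sqrt{2} \right)}}{3} + \frac{20}{3}.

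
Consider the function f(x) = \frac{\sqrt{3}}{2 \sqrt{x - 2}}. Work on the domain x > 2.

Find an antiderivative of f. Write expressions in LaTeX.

An antiderivative is F(x) = \sqrt{3 x - 6}.

For F(x) to be correct the identity F'(x) - f(x) = 0 must hold.
Check: d/dx[\sqrt{3 x - 6}] = \frac{\sqrt{3}}{2 \sqrt{x - 2}} = f(x).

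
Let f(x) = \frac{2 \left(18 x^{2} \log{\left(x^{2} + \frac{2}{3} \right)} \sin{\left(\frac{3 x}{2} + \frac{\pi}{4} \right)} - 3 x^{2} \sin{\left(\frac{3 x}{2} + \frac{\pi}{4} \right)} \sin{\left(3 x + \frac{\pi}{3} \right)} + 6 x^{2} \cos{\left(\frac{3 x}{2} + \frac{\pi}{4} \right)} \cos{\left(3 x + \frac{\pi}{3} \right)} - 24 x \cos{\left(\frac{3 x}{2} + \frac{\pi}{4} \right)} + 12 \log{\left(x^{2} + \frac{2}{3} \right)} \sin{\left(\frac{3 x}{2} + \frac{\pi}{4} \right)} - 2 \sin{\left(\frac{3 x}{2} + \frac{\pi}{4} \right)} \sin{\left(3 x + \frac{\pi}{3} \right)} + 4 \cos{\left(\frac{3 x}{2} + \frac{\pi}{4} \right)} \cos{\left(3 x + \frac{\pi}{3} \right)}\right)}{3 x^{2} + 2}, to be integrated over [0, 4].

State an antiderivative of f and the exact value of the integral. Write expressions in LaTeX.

Antiderivative: F(x) = - \frac{4 \left(6 \log{\left(x^{2} + \frac{2}{3} \right)} - \sin{\left(3 x + \frac{\pi}{3} \right)}\right) \cos{\left(\frac{3 x}{2} + \frac{\pi}{4} \right)}}{3}; value = - 8 \log{\left(\frac{50}{3} \right)} \cos{\left(\frac{\pi}{4} + 6 \right)} + 4 \sqrt{2} \log{\left(\frac{2}{3} \right)} - \frac{\sqrt{6}}{3} + \frac{4 \sin{\left(\frac{\pi}{3} + 12 \right)} \cos{\left(\frac{\pi}{4} + 6 \right)}}{3}

Recognize the product-rule pattern: f = u'v + uv' with u = - 8 \log{\left(x^{2} + \frac{2}{3} \right)} + \frac{4 \sin{\left(3 x + \frac{\pi}{3} \right)}}{3}, v = \cos{\left(\frac{3 x}{2} + \frac{\pi}{4} \right)}, so integration by parts undoes it.
F(x) = - \frac{4 \left(6 \log{\left(x^{2} + \frac{2}{3} \right)} - \sin{\left(3 x + \frac{\pi}{3} \right)}\right) \cos{\left(\frac{3 x}{2} + \frac{\pi}{4} \right)}}{3} is an antiderivative of f.
Check: d/dx[- \frac{4 \left(6 \log{\left(x^{2} + \frac{2}{3} \right)} - \sin{\left(3 x + \frac{\pi}{3} \right)}\right) \cos{\left(\frac{3 x}{2} + \frac{\pi}{4} \right)}}{3}] = \frac{36 x^{2} \log{\left(x^{2} + \frac{2}{3} \right)} \sin{\left(\frac{3 x}{2} + \frac{\pi}{4} \right)} - 6 x^{2} \sin{\left(\frac{3 x}{2} + \frac{\pi}{4} \right)} \sin{\left(3 x + \frac{\pi}{3} \right)} + 12 x^{2} \cos{\left(\frac{3 x}{2} + \frac{\pi}{4} \right)} \cos{\left(3 x + \frac{\pi}{3} \right)} - 48 x \cos{\left(\frac{3 x}{2} + \frac{\pi}{4} \right)} + 24 \log{\left(x^{2} + \frac{2}{3} \right)} \sin{\left(\frac{3 x}{2} + \frac{\pi}{4} \right)} - 4 \sin{\left(\frac{3 x}{2} + \frac{\pi}{4} \right)} \sin{\left(3 x + \frac{\pi}{3} \right)} + 8 \cos{\left(\frac{3 x}{2} + \frac{\pi}{4} \right)} \cos{\left(3 x + \frac{\pi}{3} \right)}}{3 x^{2} + 2}, which equals f(x).
F(4) = - 8 \log{\left(\frac{50}{3} \right)} \cos{\left(\frac{\pi}{4} + 6 \right)} + \frac{4 \sin{\left(\frac{\pi}{3} + 12 \right)} \cos{\left(\frac{\pi}{4} + 6 \right)}}{3}; F(0) = \frac{\sqrt{6}}{3} - 4 \sqrt{2} \log{\left(\frac{2}{3} \right)}.
Integral = F(4) - F(0) = - 8 \log{\left(\frac{50}{3} \right)} \cos{\left(\frac{\pi}{4} + 6 \right)} + 4 \sqrt{2} \log{\left(\frac{2}{3} \right)} - \frac{\sqrt{6}}{3} + \frac{4 \sin{\left(\frac{\pi}{3} + 12 \right)} \cos{\left(\frac{\pi}{4} + 6 \right)}}{3}.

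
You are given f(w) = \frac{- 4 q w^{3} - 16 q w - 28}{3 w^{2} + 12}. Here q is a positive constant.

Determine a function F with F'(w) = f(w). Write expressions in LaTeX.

Since d/dw undoes antidifferentiation here, F'(w) = f(w) is required of F(w).
Check: d/dw[- \frac{2 q w^{2}}{3} - \frac{14 \operatorname{atan}{\left(\frac{w}{2} \right)}}{3}] = \frac{- 4 q w^{3} - 16 q w - 28}{3 w^{2} + 12} = f(w).

An antiderivative is F(w) = - \frac{2 q w^{2}}{3} - \frac{14 \operatorname{atan}{\left(\frac{w}{2} \right)}}{3}.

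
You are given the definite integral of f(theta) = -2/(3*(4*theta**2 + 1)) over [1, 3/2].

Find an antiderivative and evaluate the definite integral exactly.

Whatever form F(theta) takes, F'(theta) = f(theta) is non-negotiable.
F(theta) = -atan(2*theta)/3 is an antiderivative of f.
Check: d/dtheta[-atan(2*theta)/3] = -2/(12*theta**2 + 3), which equals f(theta).
F(3/2) = -atan(3)/3; F(1) = -atan(2)/3.
Integral = F(3/2) - F(1) = -atan(3)/3 + atan(2)/3.

Antiderivative: F(theta) = -atan(2*theta)/3; value = -atan(3)/3 + atan(2)/3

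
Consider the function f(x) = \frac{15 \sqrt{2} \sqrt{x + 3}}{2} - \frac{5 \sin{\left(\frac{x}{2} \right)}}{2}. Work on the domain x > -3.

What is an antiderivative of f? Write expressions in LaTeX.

An antiderivative is F(x) = 5 \left(\sqrt{2} x \sqrt{x + 3} + 3 \sqrt{2} \sqrt{x + 3} + \cos{\left(\frac{x}{2} \right)}\right).

Integrate term by term and add the pieces.
Check: d/dx[5 \left(\sqrt{2} x \sqrt{x + 3} + 3 \sqrt{2} \sqrt{x + 3} + \cos{\left(\frac{x}{2} \right)}\right)] = \frac{15 \sqrt{2} x - 5 \sqrt{x + 3} \sin{\left(\frac{x}{2} \right)} + 45 \sqrt{2}}{2 \sqrt{x + 3}}, which equals f(x).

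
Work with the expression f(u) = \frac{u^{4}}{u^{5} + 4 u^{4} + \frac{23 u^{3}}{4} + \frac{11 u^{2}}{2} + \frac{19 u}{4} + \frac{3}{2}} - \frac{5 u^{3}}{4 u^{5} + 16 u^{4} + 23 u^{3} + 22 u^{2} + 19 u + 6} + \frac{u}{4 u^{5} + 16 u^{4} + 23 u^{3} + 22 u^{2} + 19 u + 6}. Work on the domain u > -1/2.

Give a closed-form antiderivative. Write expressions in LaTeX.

Factor the denominator (\left(u + 2\right) \left(2 u + 1\right) \left(2 u + 3\right) \left(u^{2} + 1\right)) and decompose: f = - \frac{2 \left(12 u - 5\right)}{65 \left(u^{2} + 1\right)} - \frac{285}{26 \left(2 u + 3\right)} + \frac{1}{10 \left(2 u + 1\right)} + \frac{34}{5 \left(u + 2\right)}; each piece integrates to a log, atan, or power term.
Check: d/du[\frac{13 \log{\left(u + \frac{1}{2} \right)} - 1425 \log{\left(u + \frac{3}{2} \right)} + 1768 \log{\left(u + 2 \right)} - 48 \log{\left(u^{2} + 1 \right)} + 40 \operatorname{atan}{\left(u \right)}}{260}] = \frac{4 u^{4} - 5 u^{3} + u}{4 u^{5} + 16 u^{4} + 23 u^{3} + 22 u^{2} + 19 u + 6}, which equals f(u).

An antiderivative is F(u) = \frac{13 \log{\left(u + \frac{1}{2} \right)} - 1425 \log{\left(u + \frac{3}{2} \right)} + 1768 \log{\left(u + 2 \right)} - 48 \log{\left(u^{2} + 1 \right)} + 40 \operatorname{atan}{\left(u \right)}}{260}.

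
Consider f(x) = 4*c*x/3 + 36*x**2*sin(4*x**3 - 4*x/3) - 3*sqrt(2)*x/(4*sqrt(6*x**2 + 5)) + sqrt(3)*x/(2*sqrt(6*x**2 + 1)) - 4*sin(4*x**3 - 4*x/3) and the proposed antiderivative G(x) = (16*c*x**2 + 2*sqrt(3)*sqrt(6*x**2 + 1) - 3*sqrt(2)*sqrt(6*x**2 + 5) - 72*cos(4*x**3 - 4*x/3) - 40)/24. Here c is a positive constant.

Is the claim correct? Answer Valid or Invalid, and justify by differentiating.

d/dx[G] = (16*c*x*sqrt(6*x**2 + 1)*sqrt(6*x**2 + 5) + 432*x**2*sqrt(6*x**2 + 1)*sqrt(6*x**2 + 5)*sin(4*x**3 - 4*x/3) - 9*sqrt(2)*x*sqrt(6*x**2 + 1) + 6*sqrt(3)*x*sqrt(6*x**2 + 5) - 48*sqrt(6*x**2 + 1)*sqrt(6*x**2 + 5)*sin(4*x**3 - 4*x/3))/(12*sqrt(6*x**2 + 1)*sqrt(6*x**2 + 5))
This equals f(x) exactly, so the claim holds.

Valid: G'(x) = f(x).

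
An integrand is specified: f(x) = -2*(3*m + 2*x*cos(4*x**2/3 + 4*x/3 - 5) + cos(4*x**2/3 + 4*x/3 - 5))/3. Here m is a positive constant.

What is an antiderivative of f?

An antiderivative is F(x) = -(4*m*x + sin(4*x**2/3 + 4*x/3 - 5))/2.

A first test for any F(x): its x-derivative must equal f(x) identically.
Check: d/dx[-(4*m*x + sin(4*x**2/3 + 4*x/3 - 5))/2] = -2*m - 4*x*cos(4*x**2/3 + 4*x/3 - 5)/3 - 2*cos(4*x**2/3 + 4*x/3 - 5)/3, which equals f(x).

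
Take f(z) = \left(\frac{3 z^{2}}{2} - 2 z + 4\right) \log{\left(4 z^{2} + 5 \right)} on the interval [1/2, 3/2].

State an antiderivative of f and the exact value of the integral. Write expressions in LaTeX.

A candidate is checked by its d/dz: the result must match f(z).
F(z) = \frac{- 8 z^{3} + 24 z^{2} + 12 z \left(z^{2} - 2 z + 8\right) \log{\left(4 z^{2} + 5 \right)} - 162 z - 30 \log{\left(z^{2} + \frac{5}{4} \right)} + 81 \sqrt{5} \operatorname{atan}{\left(\frac{2 \sqrt{5} z}{5} \right)}}{24} is an antiderivative of f.
Check: d/dz[\frac{- 8 z^{3} + 24 z^{2} + 12 z \left(z^{2} - 2 z + 8\right) \log{\left(4 z^{2} + 5 \right)} - 162 z - 30 \log{\left(z^{2} + \frac{5}{4} \right)} + 81 \sqrt{5} \operatorname{atan}{\left(\frac{2 \sqrt{5} z}{5} \right)}}{24}] = \frac{3 z^{2} \log{\left(4 z^{2} + 5 \right)}}{2} - 2 z \log{\left(4 z^{2} + 5 \right)} + 4 \log{\left(4 z^{2} + 5 \right)}, which equals f(z).
F(3/2) = -9 - \frac{5 \log{\left(\frac{7}{2} \right)}}{4} + \frac{27 \sqrt{5} \operatorname{atan}{\left(\frac{3 \sqrt{5}}{5} \right)}}{8} + \frac{87 \log{\left(14 \right)}}{16}; F(1/2) = - \frac{19}{6} - \frac{5 \log{\left(\frac{3}{2} \right)}}{4} + \frac{27 \sqrt{5} \operatorname{atan}{\left(\frac{\sqrt{5}}{5} \right)}}{8} + \frac{29 \log{\left(6 \right)}}{16}.
Integral = F(3/2) - F(1/2) = - \frac{35}{6} - \frac{29 \log{\left(6 \right)}}{16} - \frac{27 \sqrt{5} \operatorname{atan}{\left(\frac{\sqrt{5}}{5} \right)}}{8} - \frac{5 \log{\left(\frac{7}{2} \right)}}{4} + \frac{5 \log{\left(\frac{3}{2} \right)}}{4} + \frac{27 \sqrt{5} \operatorname{atan}{\left(\frac{3 \sqrt{5}}{5} \right)}}{8} + \frac{87 \log{\left(14 \right)}}{16}.

Antiderivative: F(z) = \frac{- 8 z^{3} + 24 z^{2} + 12 z \left(z^{2} - 2 z + 8\right) \log{\left(4 z^{2} + 5 \right)} - 162 z - 30 \log{\left(z^{2} + \frac{5}{4} \right)} + 81 \sqrt{5} \operatorname{atan}{\left(\frac{2 \sqrt{5} z}{5} \right)}}{24}; value = - \frac{35}{6} - \frac{29 \log{\left(6 \right)}}{16} - \frac{27 \sqrt{5} \operatorname{atan}{\left(\frac{\sqrt{5}}{5} \right)}}{8} - \frac{5 \log{\left(\frac{7}{2} \right)}}{4} + \frac{5 \log{\left(\frac{3}{2} \right)}}{4} + \frac{27 \sqrt{5} \operatorname{atan}{\left(\frac{3 \sqrt{5}}{5} \right)}}{8} + \frac{87 \log{\left(14 \right)}}{16}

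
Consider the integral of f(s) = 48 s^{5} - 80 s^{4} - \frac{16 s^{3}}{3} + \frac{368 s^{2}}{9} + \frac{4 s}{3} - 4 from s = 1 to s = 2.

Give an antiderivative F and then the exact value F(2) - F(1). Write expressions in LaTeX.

The substitution u = - 2 s^{2} + \frac{4 s}{3} + 1 works: f is exactly (dF/du)*(du/ds) for that inner function.
F(s) = \frac{\left(6 s^{2} - 4 s - 3\right)^{3}}{27} is an antiderivative of f.
Check: d/ds[\frac{\left(6 s^{2} - 4 s - 3\right)^{3}}{27}] = 48 s^{5} - 80 s^{4} - \frac{16 s^{3}}{3} + \frac{368 s^{2}}{9} + \frac{4 s}{3} - 4 = f(s).
F(2) = \frac{2197}{27}; F(1) = - \frac{1}{27}.
Integral = F(2) - F(1) = \frac{2198}{27}.

Antiderivative: F(s) = \frac{\left(6 s^{2} - 4 s - 3\right)^{3}}{27}; value = \frac{2198}{27}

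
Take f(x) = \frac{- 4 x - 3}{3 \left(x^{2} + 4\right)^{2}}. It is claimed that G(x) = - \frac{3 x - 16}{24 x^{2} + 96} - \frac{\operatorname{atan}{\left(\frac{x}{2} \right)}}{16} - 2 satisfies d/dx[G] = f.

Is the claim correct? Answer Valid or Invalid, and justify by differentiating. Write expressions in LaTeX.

Valid - the claim checks out under differentiation.

d/dx[G] = \frac{- 4 x - 3}{3 x^{4} + 24 x^{2} + 48}
This equals f(x) exactly, so the claim holds.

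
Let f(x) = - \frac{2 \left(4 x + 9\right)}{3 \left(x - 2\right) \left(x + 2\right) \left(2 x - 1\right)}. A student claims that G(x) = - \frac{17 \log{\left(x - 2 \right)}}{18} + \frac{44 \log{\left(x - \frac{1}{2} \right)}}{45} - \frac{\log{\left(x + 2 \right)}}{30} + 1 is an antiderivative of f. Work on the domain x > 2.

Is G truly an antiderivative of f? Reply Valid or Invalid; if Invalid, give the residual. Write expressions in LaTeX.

d/dx[G] = \frac{- 8 x - 18}{6 x^{3} - 3 x^{2} - 24 x + 12}
This equals f(x) exactly, so the claim holds.

Valid. The derivative of G reproduces f.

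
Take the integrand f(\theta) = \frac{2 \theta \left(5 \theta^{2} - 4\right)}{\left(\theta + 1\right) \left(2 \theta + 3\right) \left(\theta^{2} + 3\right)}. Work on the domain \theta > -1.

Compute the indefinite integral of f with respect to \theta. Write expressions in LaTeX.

The denominator factors as \left(\theta + 1\right) \left(2 \theta + 3\right) \left(\theta^{2} + 3\right); partial fractions split f into directly integrable pieces: \frac{19 \left(\theta - 5\right)}{14 \left(\theta^{2} + 3\right)} + \frac{58}{7 \left(2 \theta + 3\right)} - \frac{1}{2 \left(\theta + 1\right)}.
Check: d/d\theta[\frac{- 42 \log{\left(\theta + 1 \right)} + 348 \log{\left(\theta + \frac{3}{2} \right)} + 57 \log{\left(\theta^{2} + 3 \right)} - 190 \sqrt{3} \operatorname{atan}{\left(\frac{\sqrt{3} \theta}{3} \right)}}{84}] = \frac{10 \theta^{3} - 8 \theta}{2 \theta^{4} + 5 \theta^{3} + 9 \theta^{2} + 15 \theta + 9}, which equals f(\theta).

F(\theta) = \frac{- 42 \log{\left(\theta + 1 \right)} + 348 \log{\left(\theta + \frac{3}{2} \right)} + 57 \log{\left(\theta^{2} + 3 \right)} - 190 \sqrt{3} \operatorname{atan}{\left(\frac{\sqrt{3} \theta}{3} \right)}}{84} + C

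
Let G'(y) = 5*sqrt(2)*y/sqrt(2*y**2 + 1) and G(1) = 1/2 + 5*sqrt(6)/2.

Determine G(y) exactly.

G(y) = (5*sqrt(2)*sqrt(2*y**2 + 1) + 1)/2

The substitution u = 4*y**2 + 2 works: G'(y) is exactly (dG/du)*(du/dy) for that inner function.
A general antiderivative is 5*sqrt(4*y**2 + 2)/2 + C.
The condition gives C = 1/2 + 5*sqrt(6)/2 - (5*sqrt(6)/2) = 1/2.
So G(y) = (5*sqrt(2)*sqrt(2*y**2 + 1) + 1)/2.
Check: d/dy[(5*sqrt(2)*sqrt(2*y**2 + 1) + 1)/2] = 5*sqrt(2)*y/sqrt(2*y**2 + 1) = G'(y).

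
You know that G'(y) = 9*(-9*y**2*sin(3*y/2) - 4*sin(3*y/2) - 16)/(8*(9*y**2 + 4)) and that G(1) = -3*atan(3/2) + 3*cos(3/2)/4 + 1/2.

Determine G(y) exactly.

G(y) = 3*cos(3*y/2)/4 - 3*atan(3*y/2) + 1/2

Check a candidate G(y) by differentiating: d/dy[G] must match the given G'(y).
A general antiderivative is 3*cos(3*y/2)/4 - 3*atan(3*y/2) + C.
The condition gives C = -3*atan(3/2) + 3*cos(3/2)/4 + 1/2 - (-3*atan(3/2) + 3*cos(3/2)/4) = 1/2.
So G(y) = 3*cos(3*y/2)/4 - 3*atan(3*y/2) + 1/2.
Check: d/dy[3*cos(3*y/2)/4 - 3*atan(3*y/2) + 1/2] = (-81*y**2*sin(3*y/2) - 36*sin(3*y/2) - 144)/(72*y**2 + 32), which equals G'(y).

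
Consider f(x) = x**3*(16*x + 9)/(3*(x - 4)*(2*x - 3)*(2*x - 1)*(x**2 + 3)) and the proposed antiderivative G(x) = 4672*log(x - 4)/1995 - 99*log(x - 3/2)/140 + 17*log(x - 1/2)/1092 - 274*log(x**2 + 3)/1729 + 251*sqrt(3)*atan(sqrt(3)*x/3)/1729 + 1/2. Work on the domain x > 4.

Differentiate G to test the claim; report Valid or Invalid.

Valid - differentiating G returns exactly f.

d/dx[G] = (16*x**4 + 9*x**3)/(12*x**5 - 72*x**4 + 141*x**3 - 252*x**2 + 315*x - 108)
This equals f(x) exactly, so the claim holds.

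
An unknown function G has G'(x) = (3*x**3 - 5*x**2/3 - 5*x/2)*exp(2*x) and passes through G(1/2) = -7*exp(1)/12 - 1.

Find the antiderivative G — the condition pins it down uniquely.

G(x) = 3*x**3*exp(2*x)/2 - 37*x**2*exp(2*x)/12 + 11*x*exp(2*x)/6 - 11*exp(2*x)/12 - 1

Recognize the product-rule pattern: G'(x) = u'v + uv' with u = 3*x**3/2 - 37*x**2/12 + 11*x/6 - 11/12, v = exp(2*x), so integration by parts undoes it.
A general antiderivative is (18*x**3 - 37*x**2 + 22*x - 11)*exp(2*x)/12 + C.
The condition gives C = -7*exp(1)/12 - 1 - (-7*exp(1)/12) = -1.
So G(x) = 3*x**3*exp(2*x)/2 - 37*x**2*exp(2*x)/12 + 11*x*exp(2*x)/6 - 11*exp(2*x)/12 - 1.
Check: d/dx[3*x**3*exp(2*x)/2 - 37*x**2*exp(2*x)/12 + 11*x*exp(2*x)/6 - 11*exp(2*x)/12 - 1] = 3*x**3*exp(2*x) - 5*x**2*exp(2*x)/3 - 5*x*exp(2*x)/2, which equals G'(x).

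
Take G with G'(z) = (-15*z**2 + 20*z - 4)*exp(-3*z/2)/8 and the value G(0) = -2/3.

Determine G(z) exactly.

G(z) = (15*z**2 - 12*exp(3*z/2) + 4)*exp(-3*z/2)/12

Recognize the product-rule pattern: G'(z) = u'v + uv' with u = 5*z**2/4 + 1/3, v = exp(-3*z/2), so integration by parts undoes it.
A general antiderivative is -(-5*z**2/4 - 1/3)*exp(-3*z/2) + C.
The condition gives C = -2/3 - (1/3) = -1.
So G(z) = (15*z**2 - 12*exp(3*z/2) + 4)*exp(-3*z/2)/12.
Check: d/dz[(15*z**2 - 12*exp(3*z/2) + 4)*exp(-3*z/2)/12] = (-15*z**2 + 20*z - 4)*exp(-3*z/2)/8 = G'(z).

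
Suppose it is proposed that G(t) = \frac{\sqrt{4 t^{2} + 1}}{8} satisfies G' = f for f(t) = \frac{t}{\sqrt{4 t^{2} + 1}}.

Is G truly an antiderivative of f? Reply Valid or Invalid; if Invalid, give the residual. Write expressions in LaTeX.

d/dt[G] = \frac{t}{2 \sqrt{4 t^{2} + 1}}
d/dt[G] - f(t) = - \frac{t}{2 \sqrt{4 t^{2} + 1}} != 0.

Invalid: d/dt[G] - f = - \frac{t}{2 \sqrt{4 t^{2} + 1}}, which is not 0.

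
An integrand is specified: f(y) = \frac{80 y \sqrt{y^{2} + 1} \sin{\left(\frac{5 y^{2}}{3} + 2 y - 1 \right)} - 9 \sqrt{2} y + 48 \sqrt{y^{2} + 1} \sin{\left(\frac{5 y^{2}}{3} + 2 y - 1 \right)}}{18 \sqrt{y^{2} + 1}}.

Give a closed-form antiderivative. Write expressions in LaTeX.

An antiderivative F(y) passes only if d/dy[F] lands on f(y) exactly.
Check: d/dy[\frac{- 3 \sqrt{2} \sqrt{y^{2} + 1} - 8 \cos{\left(\frac{5 y^{2}}{3} + 2 y - 1 \right)}}{6}] = \frac{80 y \sqrt{y^{2} + 1} \sin{\left(\frac{5 y^{2}}{3} + 2 y - 1 \right)} - 9 \sqrt{2} y + 48 \sqrt{y^{2} + 1} \sin{\left(\frac{5 y^{2}}{3} + 2 y - 1 \right)}}{18 \sqrt{y^{2} + 1}} = f(y).

An antiderivative is F(y) = \frac{- 3 \sqrt{2} \sqrt{y^{2} + 1} - 8 \cos{\left(\frac{5 y^{2}}{3} + 2 y - 1 \right)}}{6}.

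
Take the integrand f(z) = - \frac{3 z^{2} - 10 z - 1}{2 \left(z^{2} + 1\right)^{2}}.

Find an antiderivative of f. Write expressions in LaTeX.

Any candidate F(z) must reproduce f(z) exactly when differentiated.
Check: d/dz[\frac{- z^{2} \operatorname{atan}{\left(z \right)} + 2 z - \operatorname{atan}{\left(z \right)} - 5}{2 z^{2} + 2}] = \frac{- 3 z^{2} + 10 z + 1}{2 z^{4} + 4 z^{2} + 2}, which equals f(z).

An antiderivative is F(z) = \frac{- z^{2} \operatorname{atan}{\left(z \right)} + 2 z - \operatorname{atan}{\left(z \right)} - 5}{2 z^{2} + 2}.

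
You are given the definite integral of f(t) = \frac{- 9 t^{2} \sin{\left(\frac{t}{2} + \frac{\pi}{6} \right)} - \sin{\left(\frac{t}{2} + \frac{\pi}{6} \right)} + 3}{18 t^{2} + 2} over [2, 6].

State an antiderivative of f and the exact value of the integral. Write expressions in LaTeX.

Antiderivative: F(t) = \frac{2 \cos{\left(\frac{t}{2} + \frac{\pi}{6} \right)} + \operatorname{atan}{\left(3 t \right)}}{2}; value = \cos{\left(\frac{\pi}{6} + 3 \right)} - \frac{\operatorname{atan}{\left(6 \right)}}{2} - \cos{\left(\frac{\pi}{6} + 1 \right)} + \frac{\operatorname{atan}{\left(18 \right)}}{2}

An antiderivative F(t) passes only if d/dt[F] lands on f(t) exactly.
F(t) = \frac{2 \cos{\left(\frac{t}{2} + \frac{\pi}{6} \right)} + \operatorname{atan}{\left(3 t \right)}}{2} is an antiderivative of f.
Check: d/dt[\frac{2 \cos{\left(\frac{t}{2} + \frac{\pi}{6} \right)} + \operatorname{atan}{\left(3 t \right)}}{2}] = \frac{- 9 t^{2} \sin{\left(\frac{t}{2} + \frac{\pi}{6} \right)} - \sin{\left(\frac{t}{2} + \frac{\pi}{6} \right)} + 3}{18 t^{2} + 2} = f(t).
F(6) = \cos{\left(\frac{\pi}{6} + 3 \right)} + \frac{\operatorname{atan}{\left(18 \right)}}{2}; F(2) = \cos{\left(\frac{\pi}{6} + 1 \right)} + \frac{\operatorname{atan}{\left(6 \right)}}{2}.
Integral = F(6) - F(2) = \cos{\left(\frac{\pi}{6} + 3 \right)} - \frac{\operatorname{atan}{\left(6 \right)}}{2} - \cos{\left(\frac{\pi}{6} + 1 \right)} + \frac{\operatorname{atan}{\left(18 \right)}}{2}.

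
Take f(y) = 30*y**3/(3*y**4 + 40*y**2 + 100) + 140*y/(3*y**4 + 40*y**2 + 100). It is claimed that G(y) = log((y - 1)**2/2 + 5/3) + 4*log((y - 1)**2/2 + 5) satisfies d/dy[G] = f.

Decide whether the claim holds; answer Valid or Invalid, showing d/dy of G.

Invalid: d/dy[G] - f = (90*y**6 - 270*y**5 + 330*y**4 - 210*y**3 - 2920*y**2 + 2980*y - 17000)/(9*y**8 - 36*y**7 + 294*y**6 - 756*y**5 + 3049*y**4 - 4880*y**3 + 11520*y**2 - 9200*y + 14300), which is not 0.

d/dy[G] = (30*y**3 - 90*y**2 + 230*y - 170)/(3*y**4 - 12*y**3 + 58*y**2 - 92*y + 143)
d/dy[G] - f(y) = (90*y**6 - 270*y**5 + 330*y**4 - 210*y**3 - 2920*y**2 + 2980*y - 17000)/(9*y**8 - 36*y**7 + 294*y**6 - 756*y**5 + 3049*y**4 - 4880*y**3 + 11520*y**2 - 9200*y + 14300) != 0.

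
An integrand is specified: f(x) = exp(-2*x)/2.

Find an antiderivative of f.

An antiderivative is F(x) = -exp(-2*x)/4.

Any candidate F(x) must reproduce f(x) exactly when differentiated.
Check: d/dx[-exp(-2*x)/4] = exp(-2*x)/2 = f(x).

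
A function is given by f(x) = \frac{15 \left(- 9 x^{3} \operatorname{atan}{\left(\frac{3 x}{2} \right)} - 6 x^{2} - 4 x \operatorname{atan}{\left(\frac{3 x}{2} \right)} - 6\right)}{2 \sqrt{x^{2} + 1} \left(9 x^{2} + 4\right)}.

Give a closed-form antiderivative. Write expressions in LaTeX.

An antiderivative is F(x) = - \frac{15 \sqrt{x^{2} + 1} \operatorname{atan}{\left(\frac{3 x}{2} \right)}}{2}.

Recognize the product-rule pattern: f = u'v + uv' with u = - \frac{15 \sqrt{x^{2} + 1}}{2}, v = \operatorname{atan}{\left(\frac{3 x}{2} \right)}, so integration by parts undoes it.
Check: d/dx[- \frac{15 \sqrt{x^{2} + 1} \operatorname{atan}{\left(\frac{3 x}{2} \right)}}{2}] = \frac{- 135 x^{3} \operatorname{atan}{\left(\frac{3 x}{2} \right)} - 90 x^{2} - 60 x \operatorname{atan}{\left(\frac{3 x}{2} \right)} - 90}{18 x^{2} \sqrt{x^{2} + 1} + 8 \sqrt{x^{2} + 1}}, which equals f(x).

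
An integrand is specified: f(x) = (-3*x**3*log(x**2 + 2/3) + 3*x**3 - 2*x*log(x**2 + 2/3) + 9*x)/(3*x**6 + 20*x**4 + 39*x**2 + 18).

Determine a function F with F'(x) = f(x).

f has the shape u'v + uv' for u = 1/(2*(x**2 + 3)) and v = log(x**2 + 2/3) — it is the derivative of the product u*v.
Check: d/dx[log(x**2 + 2/3)/(2*(x**2 + 3))] = (-3*x**3*log(x**2 + 2/3) + 3*x**3 - 2*x*log(x**2 + 2/3) + 9*x)/(3*x**6 + 20*x**4 + 39*x**2 + 18) = f(x).

An antiderivative is F(x) = log(x**2 + 2/3)/(2*(x**2 + 3)).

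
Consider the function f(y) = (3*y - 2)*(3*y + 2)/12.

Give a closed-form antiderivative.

Recover f(y) by differentiating a candidate F(y); any mismatch rules it out.
Check: d/dy[y**3/4 - y/3] = 3*y**2/4 - 1/3, which equals f(y).

An antiderivative is F(y) = y**3/4 - y/3.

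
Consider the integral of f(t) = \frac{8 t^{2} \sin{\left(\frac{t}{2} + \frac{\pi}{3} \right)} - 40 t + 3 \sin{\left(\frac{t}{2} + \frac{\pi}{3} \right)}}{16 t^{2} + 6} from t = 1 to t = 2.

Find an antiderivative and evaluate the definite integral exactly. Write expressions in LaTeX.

Check any antiderivative F(t) by computing F'(t) and comparing it with f(t).
F(t) = - \frac{5 \log{\left(4 t^{2} + \frac{3}{2} \right)}}{4} - \cos{\left(\frac{t}{2} + \frac{\pi}{3} \right)} is an antiderivative of f.
Check: d/dt[- \frac{5 \log{\left(4 t^{2} + \frac{3}{2} \right)}}{4} - \cos{\left(\frac{t}{2} + \frac{\pi}{3} \right)}] = \frac{8 t^{2} \sin{\left(\frac{t}{2} + \frac{\pi}{3} \right)} - 40 t + 3 \sin{\left(\frac{t}{2} + \frac{\pi}{3} \right)}}{16 t^{2} + 6} = f(t).
F(2) = - \frac{5 \log{\left(\frac{35}{2} \right)}}{4} - \cos{\left(1 + \frac{\pi}{3} \right)}; F(1) = - \frac{5 \log{\left(\frac{11}{2} \right)}}{4} - \cos{\left(\frac{1}{2} + \frac{\pi}{3} \right)}.
Integral = F(2) - F(1) = - \frac{5 \log{\left(\frac{35}{2} \right)}}{4} + \cos{\left(\frac{1}{2} + \frac{\pi}{3} \right)} - \cos{\left(1 + \frac{\pi}{3} \right)} + \frac{5 \log{\left(\frac{11}{2} \right)}}{4}.

Antiderivative: F(t) = - \frac{5 \log{\left(4 t^{2} + \frac{3}{2} \right)}}{4} - \cos{\left(\frac{t}{2} + \frac{\pi}{3} \right)}; value = - \frac{5 \log{\left(\frac{35}{2} \right)}}{4} + \cos{\left(\frac{1}{2} + \frac{\pi}{3} \right)} - \cos{\left(1 + \frac{\pi}{3} \right)} + \frac{5 \log{\left(\frac{11}{2} \right)}}{4}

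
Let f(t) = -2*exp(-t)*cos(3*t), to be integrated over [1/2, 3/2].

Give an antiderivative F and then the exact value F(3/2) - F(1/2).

Antiderivative: F(t) = -3*exp(-t)*sin(3*t)/5 + exp(-t)*cos(3*t)/5; value = exp(-3/2)*cos(9/2)/5 - exp(-1/2)*cos(3/2)/5 - 3*exp(-3/2)*sin(9/2)/5 + 3*exp(-1/2)*sin(3/2)/5

Differentiate the proposed F(t) back; it has to land on f(t) exactly.
F(t) = -3*exp(-t)*sin(3*t)/5 + exp(-t)*cos(3*t)/5 is an antiderivative of f.
Check: d/dt[-3*exp(-t)*sin(3*t)/5 + exp(-t)*cos(3*t)/5] = -2*exp(-t)*cos(3*t) = f(t).
F(3/2) = exp(-3/2)*cos(9/2)/5 - 3*exp(-3/2)*sin(9/2)/5; F(1/2) = -3*exp(-1/2)*sin(3/2)/5 + exp(-1/2)*cos(3/2)/5.
Integral = F(3/2) - F(1/2) = exp(-3/2)*cos(9/2)/5 - exp(-1/2)*cos(3/2)/5 - 3*exp(-3/2)*sin(9/2)/5 + 3*exp(-1/2)*sin(3/2)/5.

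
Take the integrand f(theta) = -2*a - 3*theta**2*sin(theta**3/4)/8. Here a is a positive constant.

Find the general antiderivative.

F(theta) = (-4*a*theta + cos(theta**3/4))/2 + C

Any candidate F(theta) must reproduce f(theta) exactly when differentiated.
Check: d/dtheta[(-4*a*theta + cos(theta**3/4))/2] = -2*a - 3*theta**2*sin(theta**3/4)/8 = f(theta).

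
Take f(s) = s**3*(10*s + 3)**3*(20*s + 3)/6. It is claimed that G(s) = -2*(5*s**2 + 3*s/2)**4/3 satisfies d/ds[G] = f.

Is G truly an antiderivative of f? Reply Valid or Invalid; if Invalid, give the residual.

Invalid: d/ds[G] - f = -20000*s**7/3 - 7000*s**6 - 2700*s**5 - 450*s**4 - 27*s**3, which is not 0.

d/ds[G] = -10000*s**7/3 - 3500*s**6 - 1350*s**5 - 225*s**4 - 27*s**3/2
d/ds[G] - f(s) = -20000*s**7/3 - 7000*s**6 - 2700*s**5 - 450*s**4 - 27*s**3 != 0.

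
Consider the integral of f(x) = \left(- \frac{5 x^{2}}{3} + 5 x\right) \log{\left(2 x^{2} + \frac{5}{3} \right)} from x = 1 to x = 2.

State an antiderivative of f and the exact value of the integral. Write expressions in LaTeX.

Antiderivative: F(x) = \frac{5 \left(24 x^{3} + 18 x^{2} \left(9 - 2 x\right) \log{\left(2 x^{2} + \frac{5}{3} \right)} - 162 x^{2} - 60 x + 135 \log{\left(x^{2} + \frac{5}{6} \right)} + 10 \sqrt{30} \operatorname{atan}{\left(\frac{\sqrt{30} x}{5} \right)}\right)}{324}; value = - \frac{35}{6} - \frac{35 \log{\left(\frac{11}{3} \right)}}{18} - \frac{25 \log{\left(\frac{11}{6} \right)}}{12} - \frac{25 \sqrt{30} \operatorname{atan}{\left(\frac{\sqrt{30}}{5} \right)}}{162} + \frac{25 \sqrt{30} \operatorname{atan}{\left(\frac{2 \sqrt{30}}{5} \right)}}{162} + \frac{25 \log{\left(\frac{29}{6} \right)}}{12} + \frac{50 \log{\left(\frac{29}{3} \right)}}{9}

Differentiate the proposed F(x) back; it has to land on f(x) exactly.
F(x) = \frac{5 \left(24 x^{3} + 18 x^{2} \left(9 - 2 x\right) \log{\left(2 x^{2} + \frac{5}{3} \right)} - 162 x^{2} - 60 x + 135 \log{\left(x^{2} + \frac{5}{6} \right)} + 10 \sqrt{30} \operatorname{atan}{\left(\frac{\sqrt{30} x}{5} \right)}\right)}{324} is an antiderivative of f.
Check: d/dx[\frac{5 \left(24 x^{3} + 18 x^{2} \left(9 - 2 x\right) \log{\left(2 x^{2} + \frac{5}{3} \right)} - 162 x^{2} - 60 x + 135 \log{\left(x^{2} + \frac{5}{6} \right)} + 10 \sqrt{30} \operatorname{atan}{\left(\frac{\sqrt{30} x}{5} \right)}\right)}{324}] = - \frac{5 x^{2} \log{\left(2 x^{2} + \frac{5}{3} \right)}}{3} + 5 x \log{\left(2 x^{2} + \frac{5}{3} \right)}, which equals f(x).
F(2) = - \frac{80}{9} + \frac{25 \sqrt{30} \operatorname{atan}{\left(\frac{2 \sqrt{30}}{5} \right)}}{162} + \frac{25 \log{\left(\frac{29}{6} \right)}}{12} + \frac{50 \log{\left(\frac{29}{3} \right)}}{9}; F(1) = - \frac{55}{18} + \frac{25 \sqrt{30} \operatorname{atan}{\left(\frac{\sqrt{30}}{5} \right)}}{162} + \frac{25 \log{\left(\frac{11}{6} \right)}}{12} + \frac{35 \log{\left(\frac{11}{3} \right)}}{18}.
Integral = F(2) - F(1) = - \frac{35}{6} - \frac{35 \log{\left(\frac{11}{3} \right)}}{18} - \frac{25 \log{\left(\frac{11}{6} \right)}}{12} - \frac{25 \sqrt{30} \operatorname{atan}{\left(\frac{\sqrt{30}}{5} \right)}}{162} + \frac{25 \sqrt{30} \operatorname{atan}{\left(\frac{2 \sqrt{30}}{5} \right)}}{162} + \frac{25 \log{\left(\frac{29}{6} \right)}}{12} + \frac{50 \log{\left(\frac{29}{3} \right)}}{9}.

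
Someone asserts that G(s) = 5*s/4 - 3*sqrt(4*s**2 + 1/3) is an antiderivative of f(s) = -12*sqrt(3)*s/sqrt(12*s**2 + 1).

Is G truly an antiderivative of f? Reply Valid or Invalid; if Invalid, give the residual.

d/ds[G] = (-48*sqrt(3)*s + 5*sqrt(12*s**2 + 1))/(4*sqrt(12*s**2 + 1))
d/ds[G] - f(s) = 5/4 != 0.

Invalid: d/ds[G] - f = 5/4, which is not 0.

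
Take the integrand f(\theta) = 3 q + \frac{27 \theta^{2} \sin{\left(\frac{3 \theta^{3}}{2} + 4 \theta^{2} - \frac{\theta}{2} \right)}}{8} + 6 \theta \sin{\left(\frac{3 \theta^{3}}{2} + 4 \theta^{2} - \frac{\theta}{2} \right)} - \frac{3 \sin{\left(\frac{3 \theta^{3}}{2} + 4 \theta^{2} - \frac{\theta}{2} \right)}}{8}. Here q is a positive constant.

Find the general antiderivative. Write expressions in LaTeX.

The integrand splits into summands that can be handled one at a time.
Check: d/d\theta[\frac{3 \left(4 q \theta - \cos{\left(\frac{3 \theta^{3}}{2} + 4 \theta^{2} - \frac{\theta}{2} \right)}\right)}{4}] = 3 q + \frac{27 \theta^{2} \sin{\left(\frac{3 \theta^{3}}{2} + 4 \theta^{2} - \frac{\theta}{2} \right)}}{8} + 6 \theta \sin{\left(\frac{3 \theta^{3}}{2} + 4 \theta^{2} - \frac{\theta}{2} \right)} - \frac{3 \sin{\left(\frac{3 \theta^{3}}{2} + 4 \theta^{2} - \frac{\theta}{2} \right)}}{8} = f(\theta).

F(\theta) = \frac{3 \left(4 q \theta - \cos{\left(\frac{3 \theta^{3}}{2} + 4 \theta^{2} - \frac{\theta}{2} \right)}\right)}{4} + C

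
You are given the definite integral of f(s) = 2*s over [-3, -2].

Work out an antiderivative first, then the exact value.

Antiderivative: F(s) = s**2; value = -5

An antiderivative F(s) passes only if d/ds[F] lands on f(s) exactly.
F(s) = s**2 is an antiderivative of f.
Check: d/ds[s**2] = 2*s = f(s).
F(-2) = 4; F(-3) = 9.
Integral = F(-2) - F(-3) = -5.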